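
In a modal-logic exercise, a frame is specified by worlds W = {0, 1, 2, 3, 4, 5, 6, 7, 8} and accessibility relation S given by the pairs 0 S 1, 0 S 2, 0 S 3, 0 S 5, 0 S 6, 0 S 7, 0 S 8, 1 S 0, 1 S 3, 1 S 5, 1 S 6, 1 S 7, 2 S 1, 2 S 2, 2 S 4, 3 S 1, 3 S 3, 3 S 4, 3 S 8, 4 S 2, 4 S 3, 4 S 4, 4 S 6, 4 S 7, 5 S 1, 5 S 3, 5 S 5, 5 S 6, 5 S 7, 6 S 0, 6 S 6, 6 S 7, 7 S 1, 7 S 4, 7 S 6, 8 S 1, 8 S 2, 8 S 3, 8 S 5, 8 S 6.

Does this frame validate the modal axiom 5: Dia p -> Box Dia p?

No

By correspondence theory, 5 is valid on a frame iff S is Euclidean.
Euclidean: no — 0 S 1 and 0 S 2, but not 1 S 2.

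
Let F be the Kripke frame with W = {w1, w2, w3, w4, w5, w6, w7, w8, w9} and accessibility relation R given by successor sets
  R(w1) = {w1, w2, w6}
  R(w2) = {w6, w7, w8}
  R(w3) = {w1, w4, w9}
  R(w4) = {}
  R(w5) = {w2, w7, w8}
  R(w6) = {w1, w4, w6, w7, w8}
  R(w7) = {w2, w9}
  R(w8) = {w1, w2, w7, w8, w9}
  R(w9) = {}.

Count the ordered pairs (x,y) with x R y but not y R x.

Enumerating: (w1,w2), (w2,w6), (w3,w1), (w3,w4), (w3,w9), (w5,w2), (w5,w7), (w5,w8), (w6,w4), (w6,w7), (w6,w8), (w7,w9), (w8,w1), (w8,w7), (w8,w9).

15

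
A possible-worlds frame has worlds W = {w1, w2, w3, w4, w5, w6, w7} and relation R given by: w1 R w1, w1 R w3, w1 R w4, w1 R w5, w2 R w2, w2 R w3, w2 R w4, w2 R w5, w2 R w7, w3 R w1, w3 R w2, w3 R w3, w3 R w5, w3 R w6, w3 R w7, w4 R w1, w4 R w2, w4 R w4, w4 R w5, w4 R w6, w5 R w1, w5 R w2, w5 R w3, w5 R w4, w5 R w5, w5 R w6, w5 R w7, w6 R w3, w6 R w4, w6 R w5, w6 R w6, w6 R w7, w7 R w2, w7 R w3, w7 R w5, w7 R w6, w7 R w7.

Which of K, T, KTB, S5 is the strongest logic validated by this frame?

KTB

Reflexive (axiom T): yes — every world is R-related to itself.
Symmetric (axiom B): yes — every pair in R has its reverse in R.
Euclidean (axiom 5): no — w1 R w3 and w1 R w4, but not w3 R w4.
So F validates K, T, KTB; S5 would additionally require R to be Euclidean. The strongest is KTB.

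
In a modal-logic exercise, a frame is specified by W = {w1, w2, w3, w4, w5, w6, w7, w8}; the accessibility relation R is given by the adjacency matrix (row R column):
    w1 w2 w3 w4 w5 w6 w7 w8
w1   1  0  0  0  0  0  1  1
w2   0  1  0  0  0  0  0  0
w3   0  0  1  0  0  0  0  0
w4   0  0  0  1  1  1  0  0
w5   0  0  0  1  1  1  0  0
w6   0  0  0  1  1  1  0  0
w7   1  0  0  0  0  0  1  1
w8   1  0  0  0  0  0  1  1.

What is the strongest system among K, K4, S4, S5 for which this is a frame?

Transitive (axiom 4): yes — every two-step R-path is closed by a direct edge.
Reflexive (axiom T): yes — every world is R-related to itself.
Euclidean (axiom 5): yes — any two successors of a common world are R-related.
So F validates K, K4, S4, S5. The strongest is S5.

S5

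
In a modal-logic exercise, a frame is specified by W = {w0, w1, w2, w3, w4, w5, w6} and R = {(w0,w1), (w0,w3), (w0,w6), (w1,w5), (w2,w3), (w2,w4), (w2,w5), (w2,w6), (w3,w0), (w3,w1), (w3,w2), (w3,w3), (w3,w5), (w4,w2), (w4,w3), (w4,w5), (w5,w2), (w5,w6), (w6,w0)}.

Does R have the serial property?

Yes

Serial: yes — every world has a successor (e.g. w0 R w1).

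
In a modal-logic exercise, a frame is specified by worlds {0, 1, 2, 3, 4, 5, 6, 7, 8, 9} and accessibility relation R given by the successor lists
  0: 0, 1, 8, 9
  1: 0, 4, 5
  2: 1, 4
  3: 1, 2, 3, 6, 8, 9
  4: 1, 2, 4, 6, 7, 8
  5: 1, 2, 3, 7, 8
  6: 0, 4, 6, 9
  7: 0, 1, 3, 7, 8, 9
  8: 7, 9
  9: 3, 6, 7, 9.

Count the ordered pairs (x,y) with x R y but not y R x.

18

Enumerating: (0,8), (0,9), (2,1), (3,1), (3,2), (3,6), (3,8), (4,7), (4,8), (5,2), (5,3), (5,7), (5,8), (6,0), (7,0), (7,1), (7,3), (8,9).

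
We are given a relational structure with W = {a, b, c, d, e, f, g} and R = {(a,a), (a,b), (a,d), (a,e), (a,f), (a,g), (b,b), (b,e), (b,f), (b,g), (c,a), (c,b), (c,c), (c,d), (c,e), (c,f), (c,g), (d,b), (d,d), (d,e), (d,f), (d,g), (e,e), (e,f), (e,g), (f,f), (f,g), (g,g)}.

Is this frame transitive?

Yes

Transitive: yes — every two-step R-path is closed by a direct edge.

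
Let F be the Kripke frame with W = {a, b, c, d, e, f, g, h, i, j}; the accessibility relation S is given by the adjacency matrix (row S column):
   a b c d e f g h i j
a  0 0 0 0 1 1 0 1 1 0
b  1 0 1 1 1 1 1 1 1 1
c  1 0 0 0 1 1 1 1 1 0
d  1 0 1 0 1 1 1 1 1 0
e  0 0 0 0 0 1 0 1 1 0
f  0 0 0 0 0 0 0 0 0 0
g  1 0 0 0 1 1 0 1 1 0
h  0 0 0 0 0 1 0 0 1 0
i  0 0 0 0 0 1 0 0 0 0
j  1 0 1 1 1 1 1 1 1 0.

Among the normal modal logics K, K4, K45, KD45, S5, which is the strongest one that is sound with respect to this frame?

Transitive (axiom 4): yes — every two-step S-path is closed by a direct edge.
Euclidean (axiom 5): no — a S f and a S e, but not f S e.
Serial (axiom D): no — f has no S-successor.
Reflexive (axiom T): no — a is not related to itself.
So F validates K, K4; K45 would additionally require S to be Euclidean. The strongest is K4.

K4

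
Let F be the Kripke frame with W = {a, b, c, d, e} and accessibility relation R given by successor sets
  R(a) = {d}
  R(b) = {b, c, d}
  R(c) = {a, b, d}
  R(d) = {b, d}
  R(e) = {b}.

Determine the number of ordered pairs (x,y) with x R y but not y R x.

Enumerating: (a,d), (c,a), (c,d), (e,b).

4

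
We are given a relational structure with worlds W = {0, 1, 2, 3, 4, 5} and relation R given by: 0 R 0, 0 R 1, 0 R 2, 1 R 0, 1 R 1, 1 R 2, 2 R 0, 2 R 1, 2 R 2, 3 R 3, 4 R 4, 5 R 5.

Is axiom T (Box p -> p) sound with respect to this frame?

The schema T characterises exactly the reflexive frames.
Reflexive: yes — every world is R-related to itself.

Yes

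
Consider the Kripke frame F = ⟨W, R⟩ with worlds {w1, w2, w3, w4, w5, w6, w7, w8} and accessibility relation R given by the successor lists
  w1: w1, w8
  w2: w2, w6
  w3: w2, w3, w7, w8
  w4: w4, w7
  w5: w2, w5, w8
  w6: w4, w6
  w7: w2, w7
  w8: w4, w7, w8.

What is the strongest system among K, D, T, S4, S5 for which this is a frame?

T

Serial (axiom D): yes — every world has a successor (e.g. w1 R w1).
Reflexive (axiom T): yes — every world is R-related to itself.
Transitive (axiom 4): no — w1 R w8 and w8 R w4, but not w1 R w4.
Euclidean (axiom 5): no — w3 R w2 and w3 R w7, but not w2 R w7.
So F validates K, D, T; S4 would additionally require R to be transitive. The strongest is T.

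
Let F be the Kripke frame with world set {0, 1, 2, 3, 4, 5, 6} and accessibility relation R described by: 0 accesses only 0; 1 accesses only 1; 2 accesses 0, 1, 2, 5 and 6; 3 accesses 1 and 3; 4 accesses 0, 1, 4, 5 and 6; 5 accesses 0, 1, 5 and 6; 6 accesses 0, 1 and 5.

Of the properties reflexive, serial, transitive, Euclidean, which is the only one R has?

serial

Reflexive: no — 6 is not related to itself.
Serial: yes — every world has a successor (e.g. 0 R 0).
Transitive: no — 6 R 5 and 5 R 6, but not 6 R 6.
Euclidean: no — 2 R 0 and 2 R 1, but not 0 R 1.
Only serial holds.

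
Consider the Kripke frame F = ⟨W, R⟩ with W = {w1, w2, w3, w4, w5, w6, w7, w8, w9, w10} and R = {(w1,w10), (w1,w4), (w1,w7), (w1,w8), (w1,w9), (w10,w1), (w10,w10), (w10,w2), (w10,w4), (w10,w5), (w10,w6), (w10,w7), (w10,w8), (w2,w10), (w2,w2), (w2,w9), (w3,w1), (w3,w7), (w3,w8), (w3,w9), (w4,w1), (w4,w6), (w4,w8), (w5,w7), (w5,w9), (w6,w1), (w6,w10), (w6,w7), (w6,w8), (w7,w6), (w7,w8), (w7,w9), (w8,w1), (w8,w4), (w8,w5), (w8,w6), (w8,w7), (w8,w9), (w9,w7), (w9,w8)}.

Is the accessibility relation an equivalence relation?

No

Reflexive: no — w1 is not related to itself.
Symmetric: no — w1 R w7 but not w7 R w1.
Transitive: no — w1 R w10 and w10 R w2, but not w1 R w2.
So R is not an equivalence relation.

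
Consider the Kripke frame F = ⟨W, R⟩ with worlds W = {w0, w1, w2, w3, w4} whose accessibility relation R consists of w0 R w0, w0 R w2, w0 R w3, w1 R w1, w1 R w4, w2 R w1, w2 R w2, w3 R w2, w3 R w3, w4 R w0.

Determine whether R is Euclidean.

Euclidean: no — w0 R w2 and w0 R w3, but not w2 R w3.

No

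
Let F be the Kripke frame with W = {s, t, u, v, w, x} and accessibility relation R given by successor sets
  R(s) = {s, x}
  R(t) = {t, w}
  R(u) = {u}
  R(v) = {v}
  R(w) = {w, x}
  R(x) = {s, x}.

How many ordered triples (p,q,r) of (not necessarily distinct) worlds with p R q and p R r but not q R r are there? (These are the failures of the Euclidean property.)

2

Enumerating: (t,w,t), (w,x,w).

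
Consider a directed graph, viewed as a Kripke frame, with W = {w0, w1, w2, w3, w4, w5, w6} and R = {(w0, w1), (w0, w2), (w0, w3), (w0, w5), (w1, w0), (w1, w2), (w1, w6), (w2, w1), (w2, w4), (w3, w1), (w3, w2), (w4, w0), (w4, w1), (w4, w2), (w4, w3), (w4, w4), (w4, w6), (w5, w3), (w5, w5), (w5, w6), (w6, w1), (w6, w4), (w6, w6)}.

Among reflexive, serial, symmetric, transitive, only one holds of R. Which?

Reflexive: no — w0 is not related to itself.
Serial: yes — every world has a successor (e.g. w0 R w1).
Symmetric: no — w0 R w2 but not w2 R w0.
Transitive: no — w0 R w1 and w1 R w6, but not w0 R w6.
Only serial holds.

serial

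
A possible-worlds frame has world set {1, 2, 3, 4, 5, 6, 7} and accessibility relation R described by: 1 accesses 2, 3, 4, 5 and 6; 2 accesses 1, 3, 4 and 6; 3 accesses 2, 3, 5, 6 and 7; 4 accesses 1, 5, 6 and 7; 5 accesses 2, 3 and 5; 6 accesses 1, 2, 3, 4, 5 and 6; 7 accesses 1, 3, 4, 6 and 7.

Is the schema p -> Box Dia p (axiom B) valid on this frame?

No

By correspondence theory, B is valid on a frame iff R is symmetric.
Symmetric: no — 1 R 3 but not 3 R 1.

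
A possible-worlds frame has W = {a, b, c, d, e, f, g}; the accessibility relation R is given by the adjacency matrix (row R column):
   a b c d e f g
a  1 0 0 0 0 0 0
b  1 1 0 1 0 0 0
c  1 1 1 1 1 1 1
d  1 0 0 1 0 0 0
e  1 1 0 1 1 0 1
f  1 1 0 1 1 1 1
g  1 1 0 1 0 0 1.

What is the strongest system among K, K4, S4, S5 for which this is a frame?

Transitive (axiom 4): yes — every two-step R-path is closed by a direct edge.
Reflexive (axiom T): yes — every world is R-related to itself.
Euclidean (axiom 5): no — b R a and b R d, but not a R d.
So F validates K, K4, S4; S5 would additionally require R to be Euclidean. The strongest is S4.

S4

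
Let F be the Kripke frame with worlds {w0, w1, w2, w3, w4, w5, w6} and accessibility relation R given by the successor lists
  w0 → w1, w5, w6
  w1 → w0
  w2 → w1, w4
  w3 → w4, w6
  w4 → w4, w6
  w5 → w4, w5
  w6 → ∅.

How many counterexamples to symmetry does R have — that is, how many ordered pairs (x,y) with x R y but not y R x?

Enumerating: (w0,w5), (w0,w6), (w2,w1), (w2,w4), (w3,w4), (w3,w6), (w4,w6), (w5,w4).

8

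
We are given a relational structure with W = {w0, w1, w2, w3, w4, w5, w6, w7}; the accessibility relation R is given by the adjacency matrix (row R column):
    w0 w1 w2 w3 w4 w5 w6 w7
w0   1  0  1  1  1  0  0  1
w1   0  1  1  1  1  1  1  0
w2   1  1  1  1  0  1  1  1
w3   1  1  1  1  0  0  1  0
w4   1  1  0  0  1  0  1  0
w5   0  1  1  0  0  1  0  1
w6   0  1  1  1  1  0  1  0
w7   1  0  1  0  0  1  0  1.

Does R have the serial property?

Yes

Serial: yes — every world has a successor (e.g. w0 R w0).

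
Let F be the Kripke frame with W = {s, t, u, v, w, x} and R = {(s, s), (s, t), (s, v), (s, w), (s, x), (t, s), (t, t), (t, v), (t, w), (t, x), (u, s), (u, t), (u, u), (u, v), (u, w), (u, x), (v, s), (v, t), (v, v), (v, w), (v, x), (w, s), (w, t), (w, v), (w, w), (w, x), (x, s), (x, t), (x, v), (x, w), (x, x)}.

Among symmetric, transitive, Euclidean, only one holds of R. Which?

transitive

Symmetric: no — u R s but not s R u.
Transitive: yes — every two-step R-path is closed by a direct edge.
Euclidean: no — u R s and u R u, but not s R u.
Only transitive holds.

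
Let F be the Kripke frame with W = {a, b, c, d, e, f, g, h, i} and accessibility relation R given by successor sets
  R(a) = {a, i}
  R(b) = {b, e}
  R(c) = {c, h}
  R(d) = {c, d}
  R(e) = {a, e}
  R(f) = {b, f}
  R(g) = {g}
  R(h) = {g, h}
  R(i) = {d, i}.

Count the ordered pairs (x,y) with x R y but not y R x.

Enumerating: (a,i), (b,e), (c,h), (d,c), (e,a), (f,b), (h,g), (i,d).

8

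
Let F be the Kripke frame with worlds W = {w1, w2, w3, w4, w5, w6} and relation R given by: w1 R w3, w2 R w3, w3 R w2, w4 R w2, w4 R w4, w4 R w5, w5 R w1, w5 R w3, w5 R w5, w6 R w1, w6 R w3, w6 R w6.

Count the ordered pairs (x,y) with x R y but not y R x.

7

Enumerating: (w1,w3), (w4,w2), (w4,w5), (w5,w1), (w5,w3), (w6,w1), (w6,w3).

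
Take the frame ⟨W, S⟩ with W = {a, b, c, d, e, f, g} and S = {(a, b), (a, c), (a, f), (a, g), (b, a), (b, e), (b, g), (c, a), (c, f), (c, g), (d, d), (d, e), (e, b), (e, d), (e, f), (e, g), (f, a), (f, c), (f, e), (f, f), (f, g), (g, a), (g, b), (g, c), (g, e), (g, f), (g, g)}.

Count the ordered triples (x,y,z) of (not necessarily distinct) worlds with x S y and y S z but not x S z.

Enumerating: (a,b,a), (a,b,e), (a,c,a), (a,f,a), (a,f,e), (a,g,a), (a,g,e), (b,a,b), (b,a,c), (b,a,f), (b,e,b), (b,e,d), … and 28 more.
Total: 40.

40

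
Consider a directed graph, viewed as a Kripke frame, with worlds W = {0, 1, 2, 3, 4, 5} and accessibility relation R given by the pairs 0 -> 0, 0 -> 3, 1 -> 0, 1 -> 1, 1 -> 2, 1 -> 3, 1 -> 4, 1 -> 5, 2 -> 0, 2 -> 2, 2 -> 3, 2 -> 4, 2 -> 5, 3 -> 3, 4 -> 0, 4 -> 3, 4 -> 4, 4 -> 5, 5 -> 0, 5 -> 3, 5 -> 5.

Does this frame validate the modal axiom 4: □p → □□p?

Axiom 4 corresponds to the accessibility relation being transitive.
Transitive: yes — every two-step R-path is closed by a direct edge.

Yes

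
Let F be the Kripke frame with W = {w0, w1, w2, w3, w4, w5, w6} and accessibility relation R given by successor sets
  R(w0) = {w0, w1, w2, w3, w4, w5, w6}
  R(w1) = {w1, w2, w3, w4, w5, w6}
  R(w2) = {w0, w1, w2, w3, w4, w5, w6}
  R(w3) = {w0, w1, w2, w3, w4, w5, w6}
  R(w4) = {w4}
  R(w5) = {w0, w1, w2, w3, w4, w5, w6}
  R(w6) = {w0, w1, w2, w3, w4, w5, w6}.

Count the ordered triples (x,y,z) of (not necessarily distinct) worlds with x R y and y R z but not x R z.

4

Enumerating: (w1,w2,w0), (w1,w3,w0), (w1,w5,w0), (w1,w6,w0).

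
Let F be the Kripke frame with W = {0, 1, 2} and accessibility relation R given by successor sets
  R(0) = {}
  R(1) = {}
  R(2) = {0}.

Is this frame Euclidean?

Euclidean: no — 2 R 0 and 2 R 0, but not 0 R 0.

No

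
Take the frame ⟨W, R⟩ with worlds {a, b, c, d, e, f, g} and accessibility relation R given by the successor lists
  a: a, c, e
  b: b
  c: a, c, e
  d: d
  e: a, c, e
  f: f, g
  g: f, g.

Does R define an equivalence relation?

Yes

Reflexive: yes — every world is R-related to itself.
Symmetric: yes — every pair in R has its reverse in R.
Transitive: yes — every two-step R-path is closed by a direct edge.
So R is an equivalence relation.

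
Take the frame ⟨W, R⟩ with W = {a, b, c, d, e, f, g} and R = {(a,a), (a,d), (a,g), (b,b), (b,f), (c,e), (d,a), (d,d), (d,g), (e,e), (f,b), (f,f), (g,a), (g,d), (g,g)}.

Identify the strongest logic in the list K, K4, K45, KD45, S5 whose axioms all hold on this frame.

Transitive (axiom 4): yes — every two-step R-path is closed by a direct edge.
Euclidean (axiom 5): yes — any two successors of a common world are R-related.
Serial (axiom D): yes — every world has a successor (e.g. a R a).
Reflexive (axiom T): no — c is not related to itself.
So F validates K, K4, K45, KD45; S5 would additionally require R to be reflexive. The strongest is KD45.

KD45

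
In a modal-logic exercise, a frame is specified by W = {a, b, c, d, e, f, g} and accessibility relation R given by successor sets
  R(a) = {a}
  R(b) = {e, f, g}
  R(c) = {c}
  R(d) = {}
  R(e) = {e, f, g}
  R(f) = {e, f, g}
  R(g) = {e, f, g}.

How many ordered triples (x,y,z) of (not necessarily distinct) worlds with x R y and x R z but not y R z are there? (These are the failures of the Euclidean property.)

R is Euclidean; there are no such tuples.

0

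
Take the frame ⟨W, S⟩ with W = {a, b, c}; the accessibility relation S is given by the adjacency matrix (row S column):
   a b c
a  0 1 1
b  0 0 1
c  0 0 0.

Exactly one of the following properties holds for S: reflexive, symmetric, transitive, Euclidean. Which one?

transitive

Reflexive: no — a is not related to itself.
Symmetric: no — a S b but not b S a.
Transitive: yes — every two-step S-path is closed by a direct edge.
Euclidean: no — a S c and a S b, but not c S b.
Only transitive holds.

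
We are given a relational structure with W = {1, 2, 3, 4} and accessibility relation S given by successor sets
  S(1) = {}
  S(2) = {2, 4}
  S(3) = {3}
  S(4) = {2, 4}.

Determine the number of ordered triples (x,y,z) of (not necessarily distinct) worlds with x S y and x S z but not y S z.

0

S is Euclidean; there are no such tuples.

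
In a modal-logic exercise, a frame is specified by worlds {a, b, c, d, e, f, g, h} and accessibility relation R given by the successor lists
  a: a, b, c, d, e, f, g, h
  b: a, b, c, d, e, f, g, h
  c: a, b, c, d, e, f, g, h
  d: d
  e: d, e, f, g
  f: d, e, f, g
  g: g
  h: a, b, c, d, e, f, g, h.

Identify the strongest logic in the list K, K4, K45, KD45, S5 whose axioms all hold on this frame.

K4

Transitive (axiom 4): yes — every two-step R-path is closed by a direct edge.
Euclidean (axiom 5): no — a R d and a R b, but not d R b.
Serial (axiom D): yes — every world has a successor (e.g. a R a).
Reflexive (axiom T): yes — every world is R-related to itself.
So F validates K, K4; K45 would additionally require R to be Euclidean. The strongest is K4.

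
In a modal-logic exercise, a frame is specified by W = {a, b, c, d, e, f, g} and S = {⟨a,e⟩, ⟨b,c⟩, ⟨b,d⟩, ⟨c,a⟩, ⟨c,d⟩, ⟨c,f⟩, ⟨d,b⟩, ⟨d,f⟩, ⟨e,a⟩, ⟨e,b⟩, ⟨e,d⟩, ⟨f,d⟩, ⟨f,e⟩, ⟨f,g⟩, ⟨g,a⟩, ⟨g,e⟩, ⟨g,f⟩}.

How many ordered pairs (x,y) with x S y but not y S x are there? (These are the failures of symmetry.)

Enumerating: (b,c), (c,a), (c,d), (c,f), (e,b), (e,d), (f,e), (g,a), (g,e).

9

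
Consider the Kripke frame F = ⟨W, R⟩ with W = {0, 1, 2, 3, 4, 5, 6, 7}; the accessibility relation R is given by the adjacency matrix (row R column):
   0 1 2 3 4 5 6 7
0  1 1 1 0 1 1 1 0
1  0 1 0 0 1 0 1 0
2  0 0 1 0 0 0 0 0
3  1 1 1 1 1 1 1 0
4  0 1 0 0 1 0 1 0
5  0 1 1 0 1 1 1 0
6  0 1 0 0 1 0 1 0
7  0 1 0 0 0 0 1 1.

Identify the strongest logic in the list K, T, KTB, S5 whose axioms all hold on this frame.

T

Reflexive (axiom T): yes — every world is R-related to itself.
Symmetric (axiom B): no — 0 R 1 but not 1 R 0.
Euclidean (axiom 5): no — 0 R 1 and 0 R 2, but not 1 R 2.
So F validates K, T; KTB would additionally require R to be symmetric. The strongest is T.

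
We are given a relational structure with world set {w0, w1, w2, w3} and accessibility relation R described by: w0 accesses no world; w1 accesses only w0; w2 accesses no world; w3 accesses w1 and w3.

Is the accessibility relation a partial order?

Reflexive: no — w0 is not related to itself.
Transitive: no — w3 R w1 and w1 R w0, but not w3 R w0.
Antisymmetric: yes — no distinct pair is related both ways.
So R is not a partial order.

No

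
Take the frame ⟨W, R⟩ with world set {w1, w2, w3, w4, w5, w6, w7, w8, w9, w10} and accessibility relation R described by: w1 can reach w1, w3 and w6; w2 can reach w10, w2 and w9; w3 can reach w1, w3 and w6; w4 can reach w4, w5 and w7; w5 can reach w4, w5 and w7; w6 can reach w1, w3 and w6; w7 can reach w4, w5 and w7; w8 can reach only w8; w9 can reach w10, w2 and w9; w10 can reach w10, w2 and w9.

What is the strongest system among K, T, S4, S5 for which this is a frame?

Reflexive (axiom T): yes — every world is R-related to itself.
Transitive (axiom 4): yes — every two-step R-path is closed by a direct edge.
Euclidean (axiom 5): yes — any two successors of a common world are R-related.
So F validates K, T, S4, S5. The strongest is S5.

S5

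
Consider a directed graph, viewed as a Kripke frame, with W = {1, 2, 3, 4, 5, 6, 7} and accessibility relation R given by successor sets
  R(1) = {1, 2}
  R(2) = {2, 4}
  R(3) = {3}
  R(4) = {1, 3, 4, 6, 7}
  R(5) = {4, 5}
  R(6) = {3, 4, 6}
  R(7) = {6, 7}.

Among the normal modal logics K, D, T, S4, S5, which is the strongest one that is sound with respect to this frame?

T

Serial (axiom D): yes — every world has a successor (e.g. 1 R 1).
Reflexive (axiom T): yes — every world is R-related to itself.
Transitive (axiom 4): no — 1 R 2 and 2 R 4, but not 1 R 4.
Euclidean (axiom 5): no — 4 R 1 and 4 R 3, but not 1 R 3.
So F validates K, D, T; S4 would additionally require R to be transitive. The strongest is T.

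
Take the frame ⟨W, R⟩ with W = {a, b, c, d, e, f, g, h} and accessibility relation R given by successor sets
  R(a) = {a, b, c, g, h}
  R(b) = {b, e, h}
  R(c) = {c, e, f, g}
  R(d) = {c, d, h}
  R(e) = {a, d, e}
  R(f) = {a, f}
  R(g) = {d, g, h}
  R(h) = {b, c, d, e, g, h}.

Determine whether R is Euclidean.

Euclidean: no — a R b and a R c, but not b R c.

No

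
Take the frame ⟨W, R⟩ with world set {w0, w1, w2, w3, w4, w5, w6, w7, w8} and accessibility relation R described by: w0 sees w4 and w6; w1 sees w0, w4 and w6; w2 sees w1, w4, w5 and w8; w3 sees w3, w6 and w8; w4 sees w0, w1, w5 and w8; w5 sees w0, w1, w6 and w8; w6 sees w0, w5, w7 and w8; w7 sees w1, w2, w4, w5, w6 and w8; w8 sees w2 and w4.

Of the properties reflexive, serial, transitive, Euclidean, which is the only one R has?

Reflexive: no — w0 is not related to itself.
Serial: yes — every world has a successor (e.g. w0 R w4).
Transitive: no — w0 R w4 and w4 R w1, but not w0 R w1.
Euclidean: no — w0 R w4 and w0 R w6, but not w4 R w6.
Only serial holds.

serial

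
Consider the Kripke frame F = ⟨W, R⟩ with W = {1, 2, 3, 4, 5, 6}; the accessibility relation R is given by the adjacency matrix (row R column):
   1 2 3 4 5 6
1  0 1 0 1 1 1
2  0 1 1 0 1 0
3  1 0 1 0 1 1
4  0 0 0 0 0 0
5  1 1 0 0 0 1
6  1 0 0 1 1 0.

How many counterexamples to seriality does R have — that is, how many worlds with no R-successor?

1

Enumerating: 4.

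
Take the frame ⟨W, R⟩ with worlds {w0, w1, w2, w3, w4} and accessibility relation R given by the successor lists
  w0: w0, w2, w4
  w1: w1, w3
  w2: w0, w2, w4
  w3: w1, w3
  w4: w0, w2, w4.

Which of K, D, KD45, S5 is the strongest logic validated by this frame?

S5

Serial (axiom D): yes — every world has a successor (e.g. w0 R w0).
Euclidean (axiom 5): yes — any two successors of a common world are R-related.
Transitive (axiom 4): yes — every two-step R-path is closed by a direct edge.
Reflexive (axiom T): yes — every world is R-related to itself.
So F validates K, D, KD45, S5. The strongest is S5.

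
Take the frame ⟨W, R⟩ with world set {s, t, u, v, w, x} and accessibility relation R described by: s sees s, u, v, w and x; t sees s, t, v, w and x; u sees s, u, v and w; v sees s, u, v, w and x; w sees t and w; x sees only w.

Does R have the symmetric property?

Symmetric: no — s R w but not w R s.

No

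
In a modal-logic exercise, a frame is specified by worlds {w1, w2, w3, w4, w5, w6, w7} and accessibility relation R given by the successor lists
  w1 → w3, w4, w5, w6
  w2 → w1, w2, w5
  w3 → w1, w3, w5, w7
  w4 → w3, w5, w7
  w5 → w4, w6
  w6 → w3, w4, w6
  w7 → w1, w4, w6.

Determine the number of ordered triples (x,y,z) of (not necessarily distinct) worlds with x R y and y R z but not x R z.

35

Enumerating: (w1,w3,w1), (w1,w3,w7), (w1,w4,w7), (w2,w1,w3), (w2,w1,w4), (w2,w1,w6), (w2,w5,w4), (w2,w5,w6), (w3,w1,w4), (w3,w1,w6), (w3,w5,w4), (w3,w5,w6), … and 23 more.
Total: 35.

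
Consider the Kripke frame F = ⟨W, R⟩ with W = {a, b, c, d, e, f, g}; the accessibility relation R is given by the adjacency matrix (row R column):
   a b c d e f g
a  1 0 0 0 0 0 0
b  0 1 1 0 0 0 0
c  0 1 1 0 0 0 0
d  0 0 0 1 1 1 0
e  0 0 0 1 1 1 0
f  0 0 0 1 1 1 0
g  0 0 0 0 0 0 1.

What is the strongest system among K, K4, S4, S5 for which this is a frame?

Transitive (axiom 4): yes — every two-step R-path is closed by a direct edge.
Reflexive (axiom T): yes — every world is R-related to itself.
Euclidean (axiom 5): yes — any two successors of a common world are R-related.
So F validates K, K4, S4, S5. The strongest is S5.

S5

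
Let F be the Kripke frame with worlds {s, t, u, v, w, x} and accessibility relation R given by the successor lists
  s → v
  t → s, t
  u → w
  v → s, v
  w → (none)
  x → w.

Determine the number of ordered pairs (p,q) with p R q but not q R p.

Enumerating: (t,s), (u,w), (x,w).

3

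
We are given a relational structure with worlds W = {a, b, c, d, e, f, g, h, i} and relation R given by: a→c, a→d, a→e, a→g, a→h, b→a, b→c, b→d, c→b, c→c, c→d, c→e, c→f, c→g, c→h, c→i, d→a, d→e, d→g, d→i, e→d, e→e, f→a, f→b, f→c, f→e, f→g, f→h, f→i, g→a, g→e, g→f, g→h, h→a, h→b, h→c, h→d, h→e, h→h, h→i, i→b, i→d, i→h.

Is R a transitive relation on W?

Transitive: no — a R c and c R b, but not a R b.

No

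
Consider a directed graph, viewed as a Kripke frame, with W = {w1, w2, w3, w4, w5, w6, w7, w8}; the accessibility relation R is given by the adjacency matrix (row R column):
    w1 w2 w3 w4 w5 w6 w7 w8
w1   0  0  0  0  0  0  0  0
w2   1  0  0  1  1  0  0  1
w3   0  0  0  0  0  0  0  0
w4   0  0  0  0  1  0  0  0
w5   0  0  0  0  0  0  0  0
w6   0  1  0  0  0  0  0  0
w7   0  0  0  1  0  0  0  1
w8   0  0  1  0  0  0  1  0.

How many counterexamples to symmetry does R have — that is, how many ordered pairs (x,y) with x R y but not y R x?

Enumerating: (w2,w1), (w2,w4), (w2,w5), (w2,w8), (w4,w5), (w6,w2), (w7,w4), (w8,w3).

8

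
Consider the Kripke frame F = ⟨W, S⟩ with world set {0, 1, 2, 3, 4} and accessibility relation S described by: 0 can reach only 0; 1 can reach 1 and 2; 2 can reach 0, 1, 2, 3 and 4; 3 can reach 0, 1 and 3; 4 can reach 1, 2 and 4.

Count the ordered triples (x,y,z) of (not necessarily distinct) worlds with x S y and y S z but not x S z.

Enumerating: (1,2,0), (1,2,3), (1,2,4), (3,1,2), (4,2,0), (4,2,3).

6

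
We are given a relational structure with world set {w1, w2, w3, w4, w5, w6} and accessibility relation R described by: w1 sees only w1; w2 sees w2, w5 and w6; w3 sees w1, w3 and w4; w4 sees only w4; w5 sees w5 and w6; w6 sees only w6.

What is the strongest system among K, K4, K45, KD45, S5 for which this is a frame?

Transitive (axiom 4): yes — every two-step R-path is closed by a direct edge.
Euclidean (axiom 5): no — w2 R w6 and w2 R w5, but not w6 R w5.
Serial (axiom D): yes — every world has a successor (e.g. w1 R w1).
Reflexive (axiom T): yes — every world is R-related to itself.
So F validates K, K4; K45 would additionally require R to be Euclidean. The strongest is K4.

K4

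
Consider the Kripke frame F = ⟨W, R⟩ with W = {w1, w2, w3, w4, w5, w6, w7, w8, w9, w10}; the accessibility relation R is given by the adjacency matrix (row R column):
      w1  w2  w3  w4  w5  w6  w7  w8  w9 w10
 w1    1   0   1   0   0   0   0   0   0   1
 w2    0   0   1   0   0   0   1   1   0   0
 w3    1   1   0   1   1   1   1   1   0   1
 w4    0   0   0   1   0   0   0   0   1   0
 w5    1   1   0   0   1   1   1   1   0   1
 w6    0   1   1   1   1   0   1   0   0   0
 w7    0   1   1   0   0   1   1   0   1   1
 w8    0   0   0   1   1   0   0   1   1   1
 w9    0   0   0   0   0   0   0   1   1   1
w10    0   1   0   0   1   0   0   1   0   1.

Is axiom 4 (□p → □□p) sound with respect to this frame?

No

The schema 4 characterises exactly the transitive frames.
Transitive: no — w1 R w10 and w10 R w2, but not w1 R w2.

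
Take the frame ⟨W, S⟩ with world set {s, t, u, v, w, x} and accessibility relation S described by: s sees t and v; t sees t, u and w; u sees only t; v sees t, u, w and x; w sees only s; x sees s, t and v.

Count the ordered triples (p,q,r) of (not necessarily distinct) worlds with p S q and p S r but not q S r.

24

Enumerating: (s,t,v), (s,v,v), (t,u,u), (t,u,w), (t,w,t), (t,w,u), (t,w,w), (v,t,x), (v,u,u), (v,u,w), (v,u,x), (v,w,t), … and 12 more.
Total: 24.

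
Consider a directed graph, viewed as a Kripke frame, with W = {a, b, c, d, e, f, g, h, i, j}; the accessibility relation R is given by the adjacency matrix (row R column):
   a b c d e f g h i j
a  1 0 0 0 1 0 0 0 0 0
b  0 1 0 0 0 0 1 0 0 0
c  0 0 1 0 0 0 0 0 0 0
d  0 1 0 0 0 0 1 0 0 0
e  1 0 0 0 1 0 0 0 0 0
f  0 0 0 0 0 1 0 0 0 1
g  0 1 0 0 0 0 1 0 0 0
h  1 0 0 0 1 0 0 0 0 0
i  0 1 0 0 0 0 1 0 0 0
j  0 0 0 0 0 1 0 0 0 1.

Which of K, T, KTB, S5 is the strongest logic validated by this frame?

Reflexive (axiom T): no — d is not related to itself.
Symmetric (axiom B): no — d R b but not b R d.
Euclidean (axiom 5): yes — any two successors of a common world are R-related.
So F validates K; T would additionally require R to be reflexive. The strongest is K.

K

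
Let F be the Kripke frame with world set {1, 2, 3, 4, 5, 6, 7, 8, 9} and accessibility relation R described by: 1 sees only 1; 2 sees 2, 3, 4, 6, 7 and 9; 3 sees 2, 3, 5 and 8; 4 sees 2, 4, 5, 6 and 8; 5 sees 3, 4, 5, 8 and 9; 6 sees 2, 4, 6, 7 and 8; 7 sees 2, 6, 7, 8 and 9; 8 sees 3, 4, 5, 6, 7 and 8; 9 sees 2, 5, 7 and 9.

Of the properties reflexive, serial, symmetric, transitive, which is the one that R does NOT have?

transitive

Reflexive: yes — every world is R-related to itself.
Serial: yes — every world has a successor (e.g. 1 R 1).
Symmetric: yes — every pair in R has its reverse in R.
Transitive: no — 2 R 3 and 3 R 5, but not 2 R 5.
Only transitive fails.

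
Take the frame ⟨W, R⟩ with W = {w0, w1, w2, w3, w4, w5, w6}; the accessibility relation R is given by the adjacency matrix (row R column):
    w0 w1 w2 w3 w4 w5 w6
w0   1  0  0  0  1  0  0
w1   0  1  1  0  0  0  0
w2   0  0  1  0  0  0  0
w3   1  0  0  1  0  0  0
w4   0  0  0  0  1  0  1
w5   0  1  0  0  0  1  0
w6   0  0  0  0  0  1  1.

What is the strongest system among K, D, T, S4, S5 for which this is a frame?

T

Serial (axiom D): yes — every world has a successor (e.g. w0 R w0).
Reflexive (axiom T): yes — every world is R-related to itself.
Transitive (axiom 4): no — w0 R w4 and w4 R w6, but not w0 R w6.
Euclidean (axiom 5): no — w0 R w4 and w0 R w0, but not w4 R w0.
So F validates K, D, T; S4 would additionally require R to be transitive. The strongest is T.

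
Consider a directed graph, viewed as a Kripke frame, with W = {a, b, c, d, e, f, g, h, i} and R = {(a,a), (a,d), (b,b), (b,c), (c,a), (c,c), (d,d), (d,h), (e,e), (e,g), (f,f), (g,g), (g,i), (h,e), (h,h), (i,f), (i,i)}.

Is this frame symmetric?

Symmetric: no — a R d but not d R a.

No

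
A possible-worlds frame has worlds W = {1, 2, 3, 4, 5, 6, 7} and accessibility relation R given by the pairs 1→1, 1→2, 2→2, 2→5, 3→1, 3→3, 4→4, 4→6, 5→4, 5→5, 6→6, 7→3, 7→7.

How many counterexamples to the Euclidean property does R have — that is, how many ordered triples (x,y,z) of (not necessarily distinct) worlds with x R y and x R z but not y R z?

Enumerating: (1,2,1), (2,5,2), (3,1,3), (4,6,4), (5,4,5), (7,3,7).

6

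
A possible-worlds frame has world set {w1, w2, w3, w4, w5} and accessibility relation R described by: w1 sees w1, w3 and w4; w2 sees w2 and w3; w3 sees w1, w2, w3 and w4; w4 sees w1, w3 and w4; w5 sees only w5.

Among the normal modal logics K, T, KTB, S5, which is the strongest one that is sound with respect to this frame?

KTB

Reflexive (axiom T): yes — every world is R-related to itself.
Symmetric (axiom B): yes — every pair in R has its reverse in R.
Euclidean (axiom 5): no — w3 R w1 and w3 R w2, but not w1 R w2.
So F validates K, T, KTB; S5 would additionally require R to be Euclidean. The strongest is KTB.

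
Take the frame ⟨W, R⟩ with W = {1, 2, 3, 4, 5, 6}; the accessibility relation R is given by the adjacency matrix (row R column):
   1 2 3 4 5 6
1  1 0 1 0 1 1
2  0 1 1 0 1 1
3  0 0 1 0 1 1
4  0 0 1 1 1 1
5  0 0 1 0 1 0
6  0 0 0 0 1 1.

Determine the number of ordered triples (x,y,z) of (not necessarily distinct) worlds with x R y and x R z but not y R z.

Enumerating: (1,3,1), (1,5,1), (1,5,6), (1,6,1), (1,6,3), (2,3,2), (2,5,2), (2,5,6), (2,6,2), (2,6,3), (3,5,6), (3,6,3), (4,3,4), (4,5,4), (4,5,6), (4,6,3), (4,6,4), (6,5,6).

18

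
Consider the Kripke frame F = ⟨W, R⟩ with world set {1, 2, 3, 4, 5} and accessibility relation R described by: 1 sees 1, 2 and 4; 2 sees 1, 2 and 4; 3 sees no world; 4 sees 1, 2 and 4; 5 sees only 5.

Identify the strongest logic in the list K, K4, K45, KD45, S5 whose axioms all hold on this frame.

Transitive (axiom 4): yes — every two-step R-path is closed by a direct edge.
Euclidean (axiom 5): yes — any two successors of a common world are R-related.
Serial (axiom D): no — 3 has no R-successor.
Reflexive (axiom T): no — 3 is not related to itself.
So F validates K, K4, K45; KD45 would additionally require R to be serial. The strongest is K45.

K45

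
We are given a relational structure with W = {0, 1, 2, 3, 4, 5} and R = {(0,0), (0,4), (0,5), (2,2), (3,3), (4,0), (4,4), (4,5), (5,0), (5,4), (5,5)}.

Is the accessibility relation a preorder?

Reflexive: no — 1 is not related to itself.
Transitive: yes — every two-step R-path is closed by a direct edge.
So R is not a preorder.

No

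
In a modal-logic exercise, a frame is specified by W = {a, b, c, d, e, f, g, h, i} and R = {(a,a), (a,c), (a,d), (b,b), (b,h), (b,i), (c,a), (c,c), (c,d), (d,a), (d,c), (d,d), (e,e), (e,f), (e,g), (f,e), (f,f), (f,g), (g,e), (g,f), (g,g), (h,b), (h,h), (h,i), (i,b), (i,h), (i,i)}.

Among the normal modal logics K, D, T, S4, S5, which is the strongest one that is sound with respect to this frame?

Serial (axiom D): yes — every world has a successor (e.g. a R a).
Reflexive (axiom T): yes — every world is R-related to itself.
Transitive (axiom 4): yes — every two-step R-path is closed by a direct edge.
Euclidean (axiom 5): yes — any two successors of a common world are R-related.
So F validates K, D, T, S4, S5. The strongest is S5.

S5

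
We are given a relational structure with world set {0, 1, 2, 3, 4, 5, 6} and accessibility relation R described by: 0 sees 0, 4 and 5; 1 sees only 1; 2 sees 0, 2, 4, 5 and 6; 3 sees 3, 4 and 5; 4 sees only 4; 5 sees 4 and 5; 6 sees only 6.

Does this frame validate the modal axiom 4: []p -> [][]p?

The schema 4 characterises exactly the transitive frames.
Transitive: yes — every two-step R-path is closed by a direct edge.

Yes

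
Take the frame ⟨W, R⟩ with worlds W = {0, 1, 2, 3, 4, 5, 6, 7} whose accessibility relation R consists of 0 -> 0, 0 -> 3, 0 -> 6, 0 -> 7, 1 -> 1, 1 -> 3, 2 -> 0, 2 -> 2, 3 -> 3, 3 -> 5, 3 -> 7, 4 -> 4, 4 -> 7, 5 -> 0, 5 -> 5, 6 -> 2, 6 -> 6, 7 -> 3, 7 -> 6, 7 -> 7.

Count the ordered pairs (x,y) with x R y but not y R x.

Enumerating: (0,3), (0,6), (0,7), (1,3), (2,0), (3,5), (4,7), (5,0), (6,2), (7,6).

10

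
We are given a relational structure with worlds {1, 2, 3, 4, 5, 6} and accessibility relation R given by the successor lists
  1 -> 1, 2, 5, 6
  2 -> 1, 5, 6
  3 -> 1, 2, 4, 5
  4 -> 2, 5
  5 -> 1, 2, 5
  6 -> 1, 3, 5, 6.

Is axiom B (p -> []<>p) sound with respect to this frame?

The schema B characterises exactly the symmetric frames.
Symmetric: no — 2 R 6 but not 6 R 2.

No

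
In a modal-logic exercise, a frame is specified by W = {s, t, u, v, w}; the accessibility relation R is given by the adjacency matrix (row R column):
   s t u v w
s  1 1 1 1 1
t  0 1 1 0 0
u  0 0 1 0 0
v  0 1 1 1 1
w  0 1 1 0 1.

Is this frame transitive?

Transitive: yes — every two-step R-path is closed by a direct edge.

Yes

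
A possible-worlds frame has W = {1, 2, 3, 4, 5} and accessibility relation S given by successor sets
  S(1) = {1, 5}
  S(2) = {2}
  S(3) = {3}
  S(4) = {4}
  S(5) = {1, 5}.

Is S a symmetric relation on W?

Symmetric: yes — every pair in S has its reverse in S.

Yes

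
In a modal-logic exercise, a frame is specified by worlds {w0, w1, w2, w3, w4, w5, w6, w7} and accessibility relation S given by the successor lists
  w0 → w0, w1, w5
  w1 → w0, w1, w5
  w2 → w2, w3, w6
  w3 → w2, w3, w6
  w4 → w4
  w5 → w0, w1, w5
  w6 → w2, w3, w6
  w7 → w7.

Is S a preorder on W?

Reflexive: yes — every world is S-related to itself.
Transitive: yes — every two-step S-path is closed by a direct edge.
So S is a preorder.

Yes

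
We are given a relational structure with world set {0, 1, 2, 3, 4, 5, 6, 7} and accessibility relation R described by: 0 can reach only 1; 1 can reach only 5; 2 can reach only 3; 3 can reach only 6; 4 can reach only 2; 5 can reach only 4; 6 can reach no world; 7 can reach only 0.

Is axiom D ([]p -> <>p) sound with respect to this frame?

No

By correspondence theory, D is valid on a frame iff R is serial.
Serial: no — 6 has no R-successor.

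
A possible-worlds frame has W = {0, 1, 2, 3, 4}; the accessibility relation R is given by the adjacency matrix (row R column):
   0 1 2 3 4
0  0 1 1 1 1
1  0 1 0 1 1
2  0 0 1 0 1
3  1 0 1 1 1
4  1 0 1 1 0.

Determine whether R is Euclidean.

Euclidean: no — 0 R 1 and 0 R 2, but not 1 R 2.

No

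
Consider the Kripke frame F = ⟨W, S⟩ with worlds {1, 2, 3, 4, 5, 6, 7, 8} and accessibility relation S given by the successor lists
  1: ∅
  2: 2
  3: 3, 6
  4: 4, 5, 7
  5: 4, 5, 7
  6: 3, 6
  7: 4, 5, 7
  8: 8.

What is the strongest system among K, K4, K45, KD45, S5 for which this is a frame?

K45

Transitive (axiom 4): yes — every two-step S-path is closed by a direct edge.
Euclidean (axiom 5): yes — any two successors of a common world are S-related.
Serial (axiom D): no — 1 has no S-successor.
Reflexive (axiom T): no — 1 is not related to itself.
So F validates K, K4, K45; KD45 would additionally require S to be serial. The strongest is K45.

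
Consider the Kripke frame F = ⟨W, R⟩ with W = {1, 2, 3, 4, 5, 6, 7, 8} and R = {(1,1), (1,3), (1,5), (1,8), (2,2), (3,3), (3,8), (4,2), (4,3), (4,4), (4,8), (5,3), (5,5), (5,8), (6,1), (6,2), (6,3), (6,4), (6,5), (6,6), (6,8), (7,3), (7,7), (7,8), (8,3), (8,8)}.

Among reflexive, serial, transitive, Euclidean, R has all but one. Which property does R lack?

Reflexive: yes — every world is R-related to itself.
Serial: yes — every world has a successor (e.g. 1 R 1).
Transitive: yes — every two-step R-path is closed by a direct edge.
Euclidean: no — 1 R 3 and 1 R 5, but not 3 R 5.
Only Euclidean fails.

Euclidean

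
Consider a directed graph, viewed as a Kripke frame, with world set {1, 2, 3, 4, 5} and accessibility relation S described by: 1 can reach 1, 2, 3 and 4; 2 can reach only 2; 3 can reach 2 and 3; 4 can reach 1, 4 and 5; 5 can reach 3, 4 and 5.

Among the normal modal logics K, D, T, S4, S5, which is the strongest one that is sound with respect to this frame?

Serial (axiom D): yes — every world has a successor (e.g. 1 S 1).
Reflexive (axiom T): yes — every world is S-related to itself.
Transitive (axiom 4): no — 1 S 4 and 4 S 5, but not 1 S 5.
Euclidean (axiom 5): no — 1 S 2 and 1 S 3, but not 2 S 3.
So F validates K, D, T; S4 would additionally require S to be transitive. The strongest is T.

T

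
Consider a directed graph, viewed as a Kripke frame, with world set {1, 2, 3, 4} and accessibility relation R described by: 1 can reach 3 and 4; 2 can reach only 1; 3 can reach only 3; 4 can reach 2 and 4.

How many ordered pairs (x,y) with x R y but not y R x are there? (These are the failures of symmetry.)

Enumerating: (1,3), (1,4), (2,1), (4,2).

4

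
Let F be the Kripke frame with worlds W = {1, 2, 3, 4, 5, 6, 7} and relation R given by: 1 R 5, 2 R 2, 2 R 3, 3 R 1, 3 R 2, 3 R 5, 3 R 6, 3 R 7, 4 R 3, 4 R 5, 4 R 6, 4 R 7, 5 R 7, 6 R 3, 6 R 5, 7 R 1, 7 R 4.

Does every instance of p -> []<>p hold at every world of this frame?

By correspondence theory, B is valid on a frame iff R is symmetric.
Symmetric: no — 1 R 5 but not 5 R 1.

No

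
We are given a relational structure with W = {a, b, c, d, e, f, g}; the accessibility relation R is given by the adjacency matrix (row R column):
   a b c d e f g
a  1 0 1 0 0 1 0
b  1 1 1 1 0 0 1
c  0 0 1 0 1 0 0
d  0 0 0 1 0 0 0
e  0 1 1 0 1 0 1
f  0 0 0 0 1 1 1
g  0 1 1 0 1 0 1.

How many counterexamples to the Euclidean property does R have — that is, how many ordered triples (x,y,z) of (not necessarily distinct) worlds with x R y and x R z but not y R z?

25

Enumerating: (a,c,a), (a,c,f), (a,f,a), (a,f,c), (b,a,b), (b,a,d), (b,a,g), (b,c,a), (b,c,b), (b,c,d), (b,c,g), (b,d,a), … and 13 more.
Total: 25.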